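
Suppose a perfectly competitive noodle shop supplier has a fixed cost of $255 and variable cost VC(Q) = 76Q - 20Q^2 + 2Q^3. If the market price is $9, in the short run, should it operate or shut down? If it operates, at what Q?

From TC, MC = TC'(Q) = 76 - 40Q + 6Q^2 and AVC = VC/Q = 76 - 20Q + 2Q^2.
AVC is minimized where dAVC/dQ = -20 + 4Q = 0, at Q = 5; min AVC = 76 - 20·5 + 2·5^2 = $26.
Since P = $9 < min AVC = $26, price fails to cover variable cost at any output.
Best response: produce nothing and absorb the $255 fixed cost.

Shut down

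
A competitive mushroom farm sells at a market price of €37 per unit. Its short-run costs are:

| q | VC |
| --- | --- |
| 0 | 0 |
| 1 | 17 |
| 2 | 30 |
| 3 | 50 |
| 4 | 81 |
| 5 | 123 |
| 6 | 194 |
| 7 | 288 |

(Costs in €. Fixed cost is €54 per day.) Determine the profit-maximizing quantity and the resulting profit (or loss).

q = 4; profit = €13

Compute π = P·q − TC at each output: q=0: -54; q=1: -34; q=2: -10; q=3: 7; q=4: 13; q=5: 8; q=6: -26; q=7: -83.
Profit is maximized at q = 4. AVC there is 81/4 = €20.25 ≤ P, so producing beats shutting down (which would give -€54).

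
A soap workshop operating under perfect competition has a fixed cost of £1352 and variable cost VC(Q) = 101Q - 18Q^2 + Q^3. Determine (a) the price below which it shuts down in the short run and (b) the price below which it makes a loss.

Shutdown price = min AVC. AVC = 101 - 18Q + Q^2, with vertex at Q = 9 and minimum £20.
ATC = 1352/Q + 101 - 18Q + Q^2. Setting dATC/dQ = −1352/Q^2 − 18 + 2Q = 0 gives Q = 13 (since 2·13^3 − 18·13^2 = 1352).
min ATC = 1352/13 + 101 − 18·13 + 13^2 = £140. That is the break-even price.
Between these two prices the firm operates at a loss; above £140 it earns a profit.

Shutdown price = £20; break-even price = £140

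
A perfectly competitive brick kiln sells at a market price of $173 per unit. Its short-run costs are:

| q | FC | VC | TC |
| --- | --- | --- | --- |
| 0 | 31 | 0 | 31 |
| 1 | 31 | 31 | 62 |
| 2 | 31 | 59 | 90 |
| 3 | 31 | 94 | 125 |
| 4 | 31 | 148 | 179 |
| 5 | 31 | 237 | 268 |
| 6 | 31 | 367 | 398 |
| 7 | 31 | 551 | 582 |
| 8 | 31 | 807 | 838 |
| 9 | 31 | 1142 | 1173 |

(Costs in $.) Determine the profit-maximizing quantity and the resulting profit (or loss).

Tabulate TR − TC: q=0: -31; q=1: 111; q=2: 256; q=3: 394; q=4: 513; q=5: 597; q=6: 640; q=7: 629; q=8: 546; q=9: 384.
Profit is maximized at q = 6. AVC there is 367/6 = $61.17 ≤ P, so producing beats shutting down (which would give -$31).

q = 6; profit = $640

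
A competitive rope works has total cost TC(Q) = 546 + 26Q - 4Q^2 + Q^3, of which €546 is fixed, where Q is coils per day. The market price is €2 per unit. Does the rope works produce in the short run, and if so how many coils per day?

From TC, MC = TC'(Q) = 26 - 8Q + 3Q^2 and AVC = VC/Q = 26 - 4Q + Q^2.
AVC hits its minimum where MC = AVC, at Q = 2, giving min AVC = 26 - 4·2 + 2^2 = €22.
P = €2 lies below min AVC = €22; no output level covers variable cost.
Shutting down limits the loss to fixed cost, €546.

Shut down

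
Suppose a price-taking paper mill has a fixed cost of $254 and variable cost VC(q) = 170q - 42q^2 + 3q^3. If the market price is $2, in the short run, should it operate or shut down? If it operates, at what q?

Shut down

Strip out fixed cost: VC = 170q - 42q^2 + 3q^3. Then AVC = 170 - 42q + 3q^2 and MC = 170 - 84q + 9q^2.
AVC is minimized where dAVC/dq = -42 + 6q = 0, at q = 7; min AVC = 170 - 42·7 + 3·7^2 = $23.
P = $2 lies below min AVC = $23; no output level covers variable cost.
The firm minimizes its loss by shutting down and losing only its fixed cost of $254.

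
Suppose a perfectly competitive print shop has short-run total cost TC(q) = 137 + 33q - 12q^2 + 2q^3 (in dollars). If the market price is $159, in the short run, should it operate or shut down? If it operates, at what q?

Variable cost is VC = 33q - 12q^2 + 2q^3, so AVC = VC/q = 33 - 12q + 2q^2 and MC = dTC/dq = 33 - 24q + 6q^2.
AVC is minimized where dAVC/dq = -12 + 4q = 0, at q = 3; min AVC = 33 - 12·3 + 2·3^2 = $15.
Since P = $159 ≥ min AVC = $15, price covers variable cost and the firm should produce.
Solving P = MC: -126 - 24q + 6q^2 = 0 ⇒ q = -3 or 7. On the upward-sloping branch, q* = 7.
Check: AVC at q = 7 is $47 ≤ P, so revenue covers variable cost.
Profit = P·q − TC = 159·7 − 466 = $647.

Produce at q = 7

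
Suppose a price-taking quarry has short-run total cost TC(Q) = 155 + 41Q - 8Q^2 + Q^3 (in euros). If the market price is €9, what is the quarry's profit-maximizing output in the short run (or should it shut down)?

Shut down

Strip out fixed cost: VC = 41Q - 8Q^2 + Q^3. Then AVC = 41 - 8Q + Q^2 and MC = 41 - 16Q + 3Q^2.
AVC is minimized where dAVC/dQ = -8 + 2Q = 0, at Q = 4; min AVC = 41 - 8·4 + 4^2 = €25.
P = €9 lies below min AVC = €25; no output level covers variable cost.
Best response: produce nothing and absorb the €155 fixed cost.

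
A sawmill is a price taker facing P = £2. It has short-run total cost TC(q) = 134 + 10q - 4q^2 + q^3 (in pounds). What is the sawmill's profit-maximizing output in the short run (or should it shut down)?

From TC, MC = TC'(q) = 10 - 8q + 3q^2 and AVC = VC/q = 10 - 4q + q^2.
The AVC parabola has its vertex at q = 4/2 = 2, where AVC = 10 - 4·2 + 2^2 = £6.
Since P = £2 < min AVC = £6, price fails to cover variable cost at any output.
Shutting down limits the loss to fixed cost, £134.

Shut down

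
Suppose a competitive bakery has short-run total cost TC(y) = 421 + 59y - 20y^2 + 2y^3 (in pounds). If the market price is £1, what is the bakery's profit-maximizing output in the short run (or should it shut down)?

From TC, MC = TC'(y) = 59 - 40y + 6y^2 and AVC = VC/y = 59 - 20y + 2y^2.
The AVC parabola has its vertex at y = 20/4 = 5, where AVC = 59 - 20·5 + 2·5^2 = £9.
P = £1 lies below min AVC = £9; no output level covers variable cost.
The firm minimizes its loss by shutting down and losing only its fixed cost of £421.

Shut down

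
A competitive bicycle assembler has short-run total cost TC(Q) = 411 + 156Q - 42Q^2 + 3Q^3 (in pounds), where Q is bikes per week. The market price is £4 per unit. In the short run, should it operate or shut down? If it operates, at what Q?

Shut down

Variable cost is VC = 156Q - 42Q^2 + 3Q^3, so AVC = VC/Q = 156 - 42Q + 3Q^2 and MC = dTC/dQ = 156 - 84Q + 9Q^2.
AVC is minimized where dAVC/dQ = -42 + 6Q = 0, at Q = 7; min AVC = 156 - 42·7 + 3·7^2 = £9.
Since P = £4 < min AVC = £9, price fails to cover variable cost at any output.
The firm minimizes its loss by shutting down and losing only its fixed cost of £411.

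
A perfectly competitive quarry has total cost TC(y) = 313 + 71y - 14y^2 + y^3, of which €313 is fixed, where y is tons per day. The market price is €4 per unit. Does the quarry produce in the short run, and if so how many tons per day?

From TC, MC = TC'(y) = 71 - 28y + 3y^2 and AVC = VC/y = 71 - 14y + y^2.
AVC is minimized where dAVC/dy = -14 + 2y = 0, at y = 7; min AVC = 71 - 14·7 + 7^2 = €22.
Since P = €4 < min AVC = €22, price fails to cover variable cost at any output.
Shutting down limits the loss to fixed cost, €313.

Shut down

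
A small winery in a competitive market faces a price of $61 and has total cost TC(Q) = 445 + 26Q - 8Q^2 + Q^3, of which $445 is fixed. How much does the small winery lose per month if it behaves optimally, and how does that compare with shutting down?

AVC = 26 - 8Q + Q^2 has its minimum $10 at Q = 4; price $61 clears that bar, so the firm operates.
MC = 26 - 16Q + 3Q^2. Setting P = MC and taking the root on the rising branch gives Q* = 7.
TR = 61·7 = 427. TC = 445 + 133 = 578. Profit = 427 − 578 = -$151.
By producing, the firm covers all variable cost plus $294 of fixed cost; shutting down would lose the full $445.

Profit = -$151 at Q = 7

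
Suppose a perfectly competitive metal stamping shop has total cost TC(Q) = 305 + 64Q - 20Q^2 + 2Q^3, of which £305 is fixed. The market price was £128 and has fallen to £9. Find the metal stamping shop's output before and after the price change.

Output falls from 8 to 0 (the firm shuts down)

MC = 64 - 40Q + 6Q^2; the shutdown threshold is min AVC = £14 (at Q = 5).
At P = £128 ≥ min AVC, set P = MC on the rising branch: Q = 8.
At P = £9 < min AVC = £14, price no longer covers variable cost at any output, so the firm shuts down: Q = 0.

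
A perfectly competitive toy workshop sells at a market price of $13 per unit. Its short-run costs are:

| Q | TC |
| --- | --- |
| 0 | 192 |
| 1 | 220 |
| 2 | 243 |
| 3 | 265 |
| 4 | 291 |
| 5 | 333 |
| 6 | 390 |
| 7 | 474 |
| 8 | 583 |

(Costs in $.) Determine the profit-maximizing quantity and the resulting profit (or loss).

Q = 0 (shut down); profit = -$192

Profit at each row (π = 13Q − TC): Q=0: -192; Q=1: -207; Q=2: -217; Q=3: -226; Q=4: -239; Q=5: -268; Q=6: -312; Q=7: -383; Q=8: -479.
Profit is highest at Q = 0. Equivalently, the lowest AVC in the table is 73/3 ≈ $24.33 at Q = 3, and P = $13 falls below it — price never covers variable cost, so the firm shuts down and loses only its fixed cost.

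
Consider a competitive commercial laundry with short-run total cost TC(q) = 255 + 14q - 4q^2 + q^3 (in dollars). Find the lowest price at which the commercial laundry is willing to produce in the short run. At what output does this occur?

Short-run supply begins at min AVC. From VC = 14q - 4q^2 + q^3, AVC = 14 - 4q + q^2.
dAVC/dq = -4 + 2q = 0 gives q = 2. min AVC = 14 - 4·2 + 2^2 = 10.
The firm shuts down for any P below $10.

$10 per unit, at q = 2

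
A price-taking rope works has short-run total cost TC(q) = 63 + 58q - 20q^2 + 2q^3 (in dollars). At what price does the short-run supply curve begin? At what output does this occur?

The firm shuts down when price falls below the minimum of average variable cost. AVC = VC/q = 58 - 20q + 2q^2.
dAVC/dq = -20 + 4q = 0 gives q = 5. min AVC = 58 - 20·5 + 2·5^2 = 8.
The firm shuts down for any P below $8.

$8 per unit, at q = 5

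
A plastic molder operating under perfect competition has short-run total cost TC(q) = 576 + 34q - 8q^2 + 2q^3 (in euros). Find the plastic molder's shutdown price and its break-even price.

Shutdown price = min AVC. AVC = 34 - 8q + 2q^2, with vertex at q = 2 and minimum €26.
ATC = 576/q + 34 - 8q + 2q^2. Setting dATC/dq = −576/q^2 − 8 + 4q = 0 gives q = 6 (since 4·6^3 − 8·6^2 = 576).
min ATC = 576/6 + 34 − 8·6 + 2·6^2 = €154. That is the break-even price.
For €26 ≤ P < €154 the firm produces at a loss; below €26 it shuts down.

Shutdown price = €26; break-even price = €154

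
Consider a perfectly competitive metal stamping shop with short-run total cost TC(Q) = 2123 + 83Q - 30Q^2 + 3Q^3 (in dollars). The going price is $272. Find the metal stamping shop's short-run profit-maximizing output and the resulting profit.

Profit = -$179 at Q = 9

AVC = 83 - 30Q + 3Q^2 has its minimum $8 at Q = 5; price $272 clears that bar, so the firm operates.
MC = 83 - 60Q + 9Q^2. Setting P = MC and taking the root on the rising branch gives Q* = 9.
TR = 272·9 = 2448. TC = 2123 + 504 = 2627. Profit = 2448 − 2627 = -$179.
That loss of $179 beats the $2123 the firm would lose by shutting down; producing recovers $1944 of fixed cost.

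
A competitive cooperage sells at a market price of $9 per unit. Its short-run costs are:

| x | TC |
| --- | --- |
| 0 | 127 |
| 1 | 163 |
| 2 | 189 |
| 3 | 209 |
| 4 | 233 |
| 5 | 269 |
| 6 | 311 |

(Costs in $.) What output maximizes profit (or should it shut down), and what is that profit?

x = 0 (shut down); profit = -$127

Compute π = P·x − TC at each output: x=0: -127; x=1: -154; x=2: -171; x=3: -182; x=4: -197; x=5: -224; x=6: -257.
Profit is highest at x = 0. Equivalently, the lowest AVC in the table is 106/4 ≈ $26.50 at x = 4, and P = $9 falls below it — price never covers variable cost, so the firm shuts down and loses only its fixed cost.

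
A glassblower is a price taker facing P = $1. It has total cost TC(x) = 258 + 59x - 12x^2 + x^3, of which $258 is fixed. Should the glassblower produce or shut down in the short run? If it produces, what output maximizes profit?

Strip out fixed cost: VC = 59x - 12x^2 + x^3. Then AVC = 59 - 12x + x^2 and MC = 59 - 24x + 3x^2.
AVC hits its minimum where MC = AVC, at x = 6, giving min AVC = 59 - 12·6 + 6^2 = $23.
P = $1 lies below min AVC = $23; no output level covers variable cost.
Shutting down limits the loss to fixed cost, $258.

Shut down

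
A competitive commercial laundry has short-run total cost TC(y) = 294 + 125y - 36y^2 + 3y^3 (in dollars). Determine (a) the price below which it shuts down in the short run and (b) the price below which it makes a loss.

Shutdown price = min AVC. AVC = 125 - 36y + 3y^2, with vertex at y = 6 and minimum $17.
ATC = 294/y + 125 - 36y + 3y^2. Setting dATC/dy = −294/y^2 − 36 + 6y = 0 gives y = 7 (since 6·7^3 − 36·7^2 = 294).
min ATC = 294/7 + 125 − 36·7 + 3·7^2 = $62. That is the break-even price.
Between these two prices the firm operates at a loss; above $62 it earns a profit.

Shutdown price = $17; break-even price = $62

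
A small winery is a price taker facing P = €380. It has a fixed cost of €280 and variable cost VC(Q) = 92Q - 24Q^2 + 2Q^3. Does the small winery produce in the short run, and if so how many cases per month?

From TC, MC = TC'(Q) = 92 - 48Q + 6Q^2 and AVC = VC/Q = 92 - 24Q + 2Q^2.
AVC hits its minimum where MC = AVC, at Q = 6, giving min AVC = 92 - 24·6 + 2·6^2 = €20.
Since P = €380 ≥ min AVC = €20, price covers variable cost and the firm should produce.
Set P = MC: 380 = 92 - 48Q + 6Q^2 → -288 - 48Q + 6Q^2 = 0. The roots are Q = -4 and Q = 12; the profit-maximizing output is on the rising part of MC, so Q* = 12.
Check: AVC at Q = 12 is €92 ≤ P, so revenue covers variable cost.
Profit = P·Q − TC = 380·12 − 1384 = €3176.

Produce at Q = 12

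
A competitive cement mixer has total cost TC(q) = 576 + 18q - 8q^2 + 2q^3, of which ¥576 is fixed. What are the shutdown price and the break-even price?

Shutdown price = min AVC. AVC = 18 - 8q + 2q^2, with vertex at q = 2 and minimum ¥10.
ATC = 576/q + 18 - 8q + 2q^2. Setting dATC/dq = −576/q^2 − 8 + 4q = 0 gives q = 6 (since 4·6^3 − 8·6^2 = 576).
min ATC = 576/6 + 18 − 8·6 + 2·6^2 = ¥138. That is the break-even price.
Between these two prices the firm operates at a loss; above ¥138 it earns a profit.

Shutdown price = ¥10; break-even price = ¥138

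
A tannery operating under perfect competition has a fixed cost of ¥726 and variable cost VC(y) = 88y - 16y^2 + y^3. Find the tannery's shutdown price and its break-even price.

AVC = 88 - 16y + y^2; minimized at y = 8, giving min AVC = ¥24. That is the shutdown price.
ATC = 726/y + 88 - 16y + y^2. Setting dATC/dy = −726/y^2 − 16 + 2y = 0 gives y = 11 (since 2·11^3 − 16·11^2 = 726).
min ATC = 726/11 + 88 − 16·11 + 11^2 = ¥99. That is the break-even price.
Between these two prices the firm operates at a loss; above ¥99 it earns a profit.

Shutdown price = ¥24; break-even price = ¥99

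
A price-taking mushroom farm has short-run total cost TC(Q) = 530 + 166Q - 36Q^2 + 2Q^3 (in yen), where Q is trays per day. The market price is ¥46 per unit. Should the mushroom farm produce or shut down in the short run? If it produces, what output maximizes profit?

Produce at Q = 10

Strip out fixed cost: VC = 166Q - 36Q^2 + 2Q^3. Then AVC = 166 - 36Q + 2Q^2 and MC = 166 - 72Q + 6Q^2.
The AVC parabola has its vertex at Q = 36/4 = 9, where AVC = 166 - 36·9 + 2·9^2 = ¥4.
Because ¥46 ≥ ¥4, revenue can cover variable cost; the firm operates.
Solving P = MC: 120 - 72Q + 6Q^2 = 0 ⇒ Q = 2 or 10. On the upward-sloping branch, Q* = 10.
Check: AVC at Q = 10 is ¥6 ≤ P, so revenue covers variable cost.
Profit = P·Q − TC = 46·10 − 590 = -¥130, a loss, but smaller than the ¥530 fixed cost the firm would lose by shutting down.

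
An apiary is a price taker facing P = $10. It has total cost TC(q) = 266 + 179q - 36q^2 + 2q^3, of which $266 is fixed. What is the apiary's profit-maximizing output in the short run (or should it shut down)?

Shut down

Strip out fixed cost: VC = 179q - 36q^2 + 2q^3. Then AVC = 179 - 36q + 2q^2 and MC = 179 - 72q + 6q^2.
AVC is minimized where dAVC/dq = -36 + 4q = 0, at q = 9; min AVC = 179 - 36·9 + 2·9^2 = $17.
Since P = $10 < min AVC = $17, price fails to cover variable cost at any output.
Shutting down limits the loss to fixed cost, $266.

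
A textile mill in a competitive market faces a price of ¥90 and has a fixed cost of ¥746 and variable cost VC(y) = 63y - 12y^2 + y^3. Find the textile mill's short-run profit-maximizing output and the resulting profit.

AVC = 63 - 12y + y^2 has its minimum ¥27 at y = 6; price ¥90 clears that bar, so the firm operates.
MC = 63 - 24y + 3y^2. Setting P = MC and taking the root on the rising branch gives y* = 9.
TR = 90·9 = 810. TC = 746 + 324 = 1070. Profit = 810 − 1070 = -¥260.
Shutting down would mean losing the fixed cost of ¥746, so operating at a loss of ¥260 is better by ¥486.

Profit = -¥260 at y = 9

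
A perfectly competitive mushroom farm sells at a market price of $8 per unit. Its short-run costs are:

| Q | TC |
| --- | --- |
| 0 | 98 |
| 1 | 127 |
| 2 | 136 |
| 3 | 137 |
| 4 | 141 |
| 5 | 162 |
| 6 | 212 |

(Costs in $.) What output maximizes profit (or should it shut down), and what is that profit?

Q = 0 (shut down); profit = -$98

Tabulate TR − TC: Q=0: -98; Q=1: -119; Q=2: -120; Q=3: -113; Q=4: -109; Q=5: -122; Q=6: -164.
Profit is highest at Q = 0. Equivalently, the lowest AVC in the table is 43/4 ≈ $10.75 at Q = 4, and P = $8 falls below it — price never covers variable cost, so the firm shuts down and loses only its fixed cost.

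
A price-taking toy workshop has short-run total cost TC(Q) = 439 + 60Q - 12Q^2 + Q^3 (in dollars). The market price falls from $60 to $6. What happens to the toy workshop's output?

Output falls from 8 to 0 (the firm shuts down)

AVC = 60 - 12Q + Q^2, minimized at Q = 6 where min AVC = $24. MC = 60 - 24Q + 3Q^2.
At P = $60 ≥ min AVC, set P = MC on the rising branch: Q = 8.
At P = $6 < min AVC = $24, price no longer covers variable cost at any output, so the firm shuts down: Q = 0.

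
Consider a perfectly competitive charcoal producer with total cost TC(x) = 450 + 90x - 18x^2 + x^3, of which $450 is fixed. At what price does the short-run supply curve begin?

$9 per unit

The shutdown price is the minimum of AVC. VC = 90x - 18x^2 + x^3, so AVC = 90 - 18x + x^2.
dAVC/dx = -18 + 2x = 0 gives x = 9. min AVC = 90 - 18·9 + 9^2 = 9.
So the shutdown price is $9.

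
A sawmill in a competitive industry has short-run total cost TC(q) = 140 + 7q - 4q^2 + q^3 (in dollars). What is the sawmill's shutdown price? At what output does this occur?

The firm shuts down when price falls below the minimum of average variable cost. AVC = VC/q = 7 - 4q + q^2.
dAVC/dq = -4 + 2q = 0 gives q = 2. min AVC = 7 - 4·2 + 2^2 = 3.
The firm shuts down for any P below $3.

$3 per unit, at q = 2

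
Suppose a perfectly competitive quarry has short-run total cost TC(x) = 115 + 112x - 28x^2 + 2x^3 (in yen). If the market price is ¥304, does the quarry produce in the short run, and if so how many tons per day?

Variable cost is VC = 112x - 28x^2 + 2x^3, so AVC = VC/x = 112 - 28x + 2x^2 and MC = dTC/dx = 112 - 56x + 6x^2.
AVC is minimized where dAVC/dx = -28 + 4x = 0, at x = 7; min AVC = 112 - 28·7 + 2·7^2 = ¥14.
Because ¥304 ≥ ¥14, revenue can cover variable cost; the firm operates.
P = MC gives -192 - 56x + 6x^2 = 0, with roots -8/3 and 12. Take the larger (rising MC): x* = 12.
Check: AVC at x = 12 is ¥64 ≤ P, so revenue covers variable cost.
Profit = P·x − TC = 304·12 − 883 = ¥2765.

Produce at x = 12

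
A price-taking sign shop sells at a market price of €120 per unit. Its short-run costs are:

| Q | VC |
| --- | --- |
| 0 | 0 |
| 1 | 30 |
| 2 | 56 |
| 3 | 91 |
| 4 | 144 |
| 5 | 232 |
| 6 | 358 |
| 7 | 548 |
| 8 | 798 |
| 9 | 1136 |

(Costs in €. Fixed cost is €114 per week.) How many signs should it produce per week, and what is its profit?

Compute π = P·Q − TC at each output: Q=0: -114; Q=1: -24; Q=2: 70; Q=3: 155; Q=4: 222; Q=5: 254; Q=6: 248; Q=7: 178; Q=8: 48; Q=9: -170.
Profit is maximized at Q = 5. AVC there is 232/5 = €46.40 ≤ P, so producing beats shutting down (which would give -€114).

Q = 5; profit = €254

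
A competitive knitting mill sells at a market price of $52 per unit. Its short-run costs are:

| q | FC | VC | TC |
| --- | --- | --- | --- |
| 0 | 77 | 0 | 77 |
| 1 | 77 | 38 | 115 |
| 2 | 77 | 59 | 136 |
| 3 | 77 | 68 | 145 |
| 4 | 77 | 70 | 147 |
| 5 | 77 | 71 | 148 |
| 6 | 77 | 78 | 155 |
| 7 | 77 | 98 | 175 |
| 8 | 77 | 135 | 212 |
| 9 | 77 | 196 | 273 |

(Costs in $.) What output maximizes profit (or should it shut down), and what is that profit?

Compute π = P·q − TC at each output: q=0: -77; q=1: -63; q=2: -32; q=3: 11; q=4: 61; q=5: 112; q=6: 157; q=7: 189; q=8: 204; q=9: 195.
Profit is maximized at q = 8. AVC there is 135/8 = $16.88 ≤ P, so producing beats shutting down (which would give -$77).

q = 8; profit = $204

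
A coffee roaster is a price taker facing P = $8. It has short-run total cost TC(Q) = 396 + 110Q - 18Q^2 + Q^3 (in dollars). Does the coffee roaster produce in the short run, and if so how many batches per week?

Strip out fixed cost: VC = 110Q - 18Q^2 + Q^3. Then AVC = 110 - 18Q + Q^2 and MC = 110 - 36Q + 3Q^2.
The AVC parabola has its vertex at Q = 18/2 = 9, where AVC = 110 - 18·9 + 9^2 = $29.
With P < min AVC ($8 < $29), every unit sold adds to the loss.
Shutting down limits the loss to fixed cost, $396.

Shut down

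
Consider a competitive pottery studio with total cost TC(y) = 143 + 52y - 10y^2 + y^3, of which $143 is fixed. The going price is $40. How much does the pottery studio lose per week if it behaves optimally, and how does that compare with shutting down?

AVC = 52 - 10y + y^2; min AVC = $27 at y = 5. Since P = $40 ≥ min AVC, the firm produces.
MC = 52 - 20y + 3y^2. Setting P = MC and taking the root on the rising branch gives y* = 6.
TR = 40·6 = 240. TC = 143 + 168 = 311. Profit = 240 − 311 = -$71.
Shutting down would mean losing the fixed cost of $143, so operating at a loss of $71 is better by $72.

Profit = -$71 at y = 6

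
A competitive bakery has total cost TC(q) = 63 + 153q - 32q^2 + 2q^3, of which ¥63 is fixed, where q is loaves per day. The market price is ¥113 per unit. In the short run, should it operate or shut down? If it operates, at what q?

Produce at q = 10

Variable cost is VC = 153q - 32q^2 + 2q^3, so AVC = VC/q = 153 - 32q + 2q^2 and MC = dTC/dq = 153 - 64q + 6q^2.
AVC is minimized where dAVC/dq = -32 + 4q = 0, at q = 8; min AVC = 153 - 32·8 + 2·8^2 = ¥25.
P = ¥113 exceeds min AVC = ¥25, so the firm stays open.
Solving P = MC: 40 - 64q + 6q^2 = 0 ⇒ q = 2/3 or 10. On the upward-sloping branch, q* = 10.
Check: AVC at q = 10 is ¥33 ≤ P, so revenue covers variable cost.
Profit = P·q − TC = 113·10 − 393 = ¥737.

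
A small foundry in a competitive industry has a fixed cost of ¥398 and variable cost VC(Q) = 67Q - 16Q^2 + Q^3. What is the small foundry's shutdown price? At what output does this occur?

Short-run supply begins at min AVC. From VC = 67Q - 16Q^2 + Q^3, AVC = 67 - 16Q + Q^2.
dAVC/dQ = -16 + 2Q = 0 gives Q = 8. min AVC = 67 - 16·8 + 8^2 = 3.
The firm shuts down for any P below ¥3.

¥3 per unit, at Q = 8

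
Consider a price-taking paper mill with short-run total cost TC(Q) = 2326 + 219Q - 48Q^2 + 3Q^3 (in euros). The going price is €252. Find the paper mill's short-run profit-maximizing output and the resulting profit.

Profit = -€148 at Q = 11

AVC = 219 - 48Q + 3Q^2 has its minimum €27 at Q = 8; price €252 clears that bar, so the firm operates.
With MC = 219 - 96Q + 9Q^2, P = MC on the upward-sloping part at Q* = 11.
TR = 252·11 = 2772. TC = 2326 + 594 = 2920. Profit = 2772 − 2920 = -€148.
Shutting down would mean losing the fixed cost of €2326, so operating at a loss of €148 is better by €2178.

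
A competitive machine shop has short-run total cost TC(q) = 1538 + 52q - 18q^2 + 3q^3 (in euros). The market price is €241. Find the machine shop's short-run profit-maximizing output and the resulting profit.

Profit = -€362 at q = 7

AVC = 52 - 18q + 3q^2; min AVC = €25 at q = 3. Since P = €241 ≥ min AVC, the firm produces.
MC = 52 - 36q + 9q^2. Setting P = MC and taking the root on the rising branch gives q* = 7.
TR = 241·7 = 1687. TC = 1538 + 511 = 2049. Profit = 1687 − 2049 = -€362.
By producing, the firm covers all variable cost plus €1176 of fixed cost; shutting down would lose the full €1538.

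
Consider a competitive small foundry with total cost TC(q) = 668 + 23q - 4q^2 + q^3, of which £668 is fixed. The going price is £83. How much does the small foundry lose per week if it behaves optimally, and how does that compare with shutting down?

AVC = 23 - 4q + q^2; min AVC = £19 at q = 2. Since P = £83 ≥ min AVC, the firm produces.
MC = 23 - 8q + 3q^2. Setting P = MC and taking the root on the rising branch gives q* = 6.
TR = 83·6 = 498. TC = 668 + 210 = 878. Profit = 498 − 878 = -£380.
Shutting down would mean losing the fixed cost of £668, so operating at a loss of £380 is better by £288.

Profit = -£380 at q = 6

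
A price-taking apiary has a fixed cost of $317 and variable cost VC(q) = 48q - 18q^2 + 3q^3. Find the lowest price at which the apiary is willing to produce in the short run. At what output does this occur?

The shutdown price is the minimum of AVC. VC = 48q - 18q^2 + 3q^3, so AVC = 48 - 18q + 3q^2.
dAVC/dq = -18 + 6q = 0 gives q = 3. min AVC = 48 - 18·3 + 3·3^2 = 21.
The firm shuts down for any P below $21.

$21 per unit, at q = 3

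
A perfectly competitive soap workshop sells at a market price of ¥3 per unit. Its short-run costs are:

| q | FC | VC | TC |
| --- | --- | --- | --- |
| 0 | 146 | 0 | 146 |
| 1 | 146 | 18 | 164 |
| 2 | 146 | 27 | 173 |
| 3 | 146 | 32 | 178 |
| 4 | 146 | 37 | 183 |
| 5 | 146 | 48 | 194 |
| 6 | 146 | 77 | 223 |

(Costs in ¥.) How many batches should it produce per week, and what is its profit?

Compute π = P·q − TC at each output: q=0: -146; q=1: -161; q=2: -167; q=3: -169; q=4: -171; q=5: -179; q=6: -205.
Profit is highest at q = 0. Equivalently, the lowest AVC in the table is 37/4 ≈ ¥9.25 at q = 4, and P = ¥3 falls below it — price never covers variable cost, so the firm shuts down and loses only its fixed cost.

q = 0 (shut down); profit = -¥146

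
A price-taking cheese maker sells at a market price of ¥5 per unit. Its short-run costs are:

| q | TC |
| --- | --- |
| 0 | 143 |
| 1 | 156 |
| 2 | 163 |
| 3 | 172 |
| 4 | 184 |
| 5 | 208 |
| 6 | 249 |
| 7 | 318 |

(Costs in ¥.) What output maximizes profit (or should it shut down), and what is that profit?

Profit at each row (π = 5q − TC): q=0: -143; q=1: -151; q=2: -153; q=3: -157; q=4: -164; q=5: -183; q=6: -219; q=7: -283.
Profit is highest at q = 0. Equivalently, the lowest AVC in the table is 29/3 ≈ ¥9.67 at q = 3, and P = ¥5 falls below it — price never covers variable cost, so the firm shuts down and loses only its fixed cost.

q = 0 (shut down); profit = -¥143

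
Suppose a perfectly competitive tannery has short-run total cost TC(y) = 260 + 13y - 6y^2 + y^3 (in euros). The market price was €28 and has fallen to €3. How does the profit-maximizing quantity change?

MC = 13 - 12y + 3y^2; the shutdown threshold is min AVC = €4 (at y = 3).
With P = €28 above the shutdown price, P = MC gives y = 5.
At P = €3 < min AVC = €4, price no longer covers variable cost at any output, so the firm shuts down: y = 0.

Output falls from 5 to 0 (the firm shuts down)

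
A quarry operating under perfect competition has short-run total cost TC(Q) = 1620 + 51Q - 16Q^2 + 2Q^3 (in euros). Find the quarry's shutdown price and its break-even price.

Shutdown price = €19; break-even price = €249

Shutdown price = min AVC. AVC = 51 - 16Q + 2Q^2, with vertex at Q = 4 and minimum €19.
ATC = 1620/Q + 51 - 16Q + 2Q^2. Setting dATC/dQ = −1620/Q^2 − 16 + 4Q = 0 gives Q = 9 (since 4·9^3 − 16·9^2 = 1620).
min ATC = 1620/9 + 51 − 16·9 + 2·9^2 = €249. That is the break-even price.
For €19 ≤ P < €249 the firm produces at a loss; below €19 it shuts down.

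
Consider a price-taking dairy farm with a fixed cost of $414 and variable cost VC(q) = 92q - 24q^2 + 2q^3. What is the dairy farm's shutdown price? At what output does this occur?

$20 per unit, at q = 6

The shutdown price is the minimum of AVC. VC = 92q - 24q^2 + 2q^3, so AVC = 92 - 24q + 2q^2.
dAVC/dq = -24 + 4q = 0 gives q = 6. min AVC = 92 - 24·6 + 2·6^2 = 20.
So the shutdown price is $20.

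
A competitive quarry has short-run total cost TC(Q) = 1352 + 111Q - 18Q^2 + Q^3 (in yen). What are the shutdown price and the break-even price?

Shutdown price = min AVC. AVC = 111 - 18Q + Q^2, with vertex at Q = 9 and minimum ¥30.
ATC = 1352/Q + 111 - 18Q + Q^2. Setting dATC/dQ = −1352/Q^2 − 18 + 2Q = 0 gives Q = 13 (since 2·13^3 − 18·13^2 = 1352).
min ATC = 1352/13 + 111 − 18·13 + 13^2 = ¥150. That is the break-even price.
Between these two prices the firm operates at a loss; above ¥150 it earns a profit.

Shutdown price = ¥30; break-even price = ¥150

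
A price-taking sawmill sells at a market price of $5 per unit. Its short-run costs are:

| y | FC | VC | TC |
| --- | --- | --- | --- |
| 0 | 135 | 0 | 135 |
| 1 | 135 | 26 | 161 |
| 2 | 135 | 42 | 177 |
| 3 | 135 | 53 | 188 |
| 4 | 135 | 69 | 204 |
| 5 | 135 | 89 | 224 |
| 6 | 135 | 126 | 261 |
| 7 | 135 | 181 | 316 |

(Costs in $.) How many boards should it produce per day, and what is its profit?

Tabulate TR − TC: y=0: -135; y=1: -156; y=2: -167; y=3: -173; y=4: -184; y=5: -199; y=6: -231; y=7: -281.
Profit is highest at y = 0. Equivalently, the lowest AVC in the table is 69/4 ≈ $17.25 at y = 4, and P = $5 falls below it — price never covers variable cost, so the firm shuts down and loses only its fixed cost.

y = 0 (shut down); profit = -$135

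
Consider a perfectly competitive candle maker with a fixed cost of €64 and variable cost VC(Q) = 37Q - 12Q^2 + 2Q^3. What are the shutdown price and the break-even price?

Shutdown price = €19; break-even price = €37

Shutdown price = min AVC. AVC = 37 - 12Q + 2Q^2, with vertex at Q = 3 and minimum €19.
ATC = 64/Q + 37 - 12Q + 2Q^2. Setting dATC/dQ = −64/Q^2 − 12 + 4Q = 0 gives Q = 4 (since 4·4^3 − 12·4^2 = 64).
min ATC = 64/4 + 37 − 12·4 + 2·4^2 = €37. That is the break-even price.
For €19 ≤ P < €37 the firm produces at a loss; below €19 it shuts down.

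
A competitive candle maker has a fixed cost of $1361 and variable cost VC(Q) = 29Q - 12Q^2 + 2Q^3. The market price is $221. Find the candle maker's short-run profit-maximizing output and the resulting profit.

AVC = 29 - 12Q + 2Q^2 has its minimum $11 at Q = 3; price $221 clears that bar, so the firm operates.
With MC = 29 - 24Q + 6Q^2, P = MC on the upward-sloping part at Q* = 8.
TR = 221·8 = 1768. TC = 1361 + 488 = 1849. Profit = 1768 − 1849 = -$81.
By producing, the firm covers all variable cost plus $1280 of fixed cost; shutting down would lose the full $1361.

Profit = -$81 at Q = 8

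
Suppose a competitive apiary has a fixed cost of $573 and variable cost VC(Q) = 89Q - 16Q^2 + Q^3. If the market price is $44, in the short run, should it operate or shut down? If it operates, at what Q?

Produce at Q = 9

Variable cost is VC = 89Q - 16Q^2 + Q^3, so AVC = VC/Q = 89 - 16Q + Q^2 and MC = dTC/dQ = 89 - 32Q + 3Q^2.
The AVC parabola has its vertex at Q = 16/2 = 8, where AVC = 89 - 16·8 + 8^2 = $25.
Because $44 ≥ $25, revenue can cover variable cost; the firm operates.
Solving P = MC: 45 - 32Q + 3Q^2 = 0 ⇒ Q = 5/3 or 9. On the upward-sloping branch, Q* = 9.
Check: AVC at Q = 9 is $26 ≤ P, so revenue covers variable cost.
Profit = P·Q − TC = 44·9 − 807 = -$411, a loss, but smaller than the $573 fixed cost the firm would lose by shutting down.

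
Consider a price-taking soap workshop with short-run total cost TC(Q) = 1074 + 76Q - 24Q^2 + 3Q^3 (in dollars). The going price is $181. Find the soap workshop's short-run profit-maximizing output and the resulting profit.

AVC = 76 - 24Q + 3Q^2 has its minimum $28 at Q = 4; price $181 clears that bar, so the firm operates.
MC = 76 - 48Q + 9Q^2. Setting P = MC and taking the root on the rising branch gives Q* = 7.
TR = 181·7 = 1267. TC = 1074 + 385 = 1459. Profit = 1267 − 1459 = -$192.
By producing, the firm covers all variable cost plus $882 of fixed cost; shutting down would lose the full $1074.

Profit = -$192 at Q = 7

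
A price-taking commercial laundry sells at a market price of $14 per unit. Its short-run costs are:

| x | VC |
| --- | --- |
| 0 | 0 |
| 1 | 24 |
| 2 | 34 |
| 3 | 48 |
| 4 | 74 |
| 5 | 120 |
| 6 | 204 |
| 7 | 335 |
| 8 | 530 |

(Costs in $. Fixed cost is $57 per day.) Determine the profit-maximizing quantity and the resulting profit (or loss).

Compute π = P·x − TC at each output: x=0: -57; x=1: -67; x=2: -63; x=3: -63; x=4: -75; x=5: -107; x=6: -177; x=7: -294; x=8: -475.
Profit is highest at x = 0. Equivalently, the lowest AVC in the table is 48/3 ≈ $16 at x = 3, and P = $14 falls below it — price never covers variable cost, so the firm shuts down and loses only its fixed cost.

x = 0 (shut down); profit = -$57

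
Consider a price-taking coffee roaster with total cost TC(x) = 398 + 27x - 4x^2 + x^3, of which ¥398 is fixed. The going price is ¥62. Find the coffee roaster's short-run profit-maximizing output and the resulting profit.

AVC = 27 - 4x + x^2; min AVC = ¥23 at x = 2. Since P = ¥62 ≥ min AVC, the firm produces.
With MC = 27 - 8x + 3x^2, P = MC on the upward-sloping part at x* = 5.
TR = 62·5 = 310. TC = 398 + 160 = 558. Profit = 310 − 558 = -¥248.
By producing, the firm covers all variable cost plus ¥150 of fixed cost; shutting down would lose the full ¥398.

Profit = -¥248 at x = 5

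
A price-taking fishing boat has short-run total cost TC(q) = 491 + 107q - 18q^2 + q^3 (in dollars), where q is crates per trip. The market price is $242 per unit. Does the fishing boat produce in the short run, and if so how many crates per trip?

Variable cost is VC = 107q - 18q^2 + q^3, so AVC = VC/q = 107 - 18q + q^2 and MC = dTC/dq = 107 - 36q + 3q^2.
The AVC parabola has its vertex at q = 18/2 = 9, where AVC = 107 - 18·9 + 9^2 = $26.
Because $242 ≥ $26, revenue can cover variable cost; the firm operates.
P = MC gives -135 - 36q + 3q^2 = 0, with roots -3 and 15. Take the larger (rising MC): q* = 15.
Check: AVC at q = 15 is $62 ≤ P, so revenue covers variable cost.
Profit = P·q − TC = 242·15 − 1421 = $2209.

Produce at q = 15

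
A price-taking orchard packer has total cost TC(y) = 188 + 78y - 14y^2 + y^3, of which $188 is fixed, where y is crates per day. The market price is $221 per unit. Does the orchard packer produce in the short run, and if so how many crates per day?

Produce at y = 13

Variable cost is VC = 78y - 14y^2 + y^3, so AVC = VC/y = 78 - 14y + y^2 and MC = dTC/dy = 78 - 28y + 3y^2.
AVC hits its minimum where MC = AVC, at y = 7, giving min AVC = 78 - 14·7 + 7^2 = $29.
Since P = $221 ≥ min AVC = $29, price covers variable cost and the firm should produce.
Set P = MC: 221 = 78 - 28y + 3y^2 → -143 - 28y + 3y^2 = 0. The roots are y = -11/3 and y = 13; the profit-maximizing output is on the rising part of MC, so y* = 13.
Check: AVC at y = 13 is $65 ≤ P, so revenue covers variable cost.
Profit = P·y − TC = 221·13 − 1033 = $1840.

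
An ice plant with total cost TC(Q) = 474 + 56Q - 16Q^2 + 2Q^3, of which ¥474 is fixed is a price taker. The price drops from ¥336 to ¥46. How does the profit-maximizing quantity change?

MC = 56 - 32Q + 6Q^2; the shutdown threshold is min AVC = ¥24 (at Q = 4).
At P = ¥336 ≥ min AVC, set P = MC on the rising branch: Q = 10.
At P = ¥46 ≥ min AVC, set P = MC: Q = 5. The firm stays open but cuts output.

Output falls from 10 to 5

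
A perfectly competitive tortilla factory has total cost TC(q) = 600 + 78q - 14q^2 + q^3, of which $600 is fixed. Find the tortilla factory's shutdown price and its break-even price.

AVC = 78 - 14q + q^2; minimized at q = 7, giving min AVC = $29. That is the shutdown price.
ATC = 600/q + 78 - 14q + q^2. Setting dATC/dq = −600/q^2 − 14 + 2q = 0 gives q = 10 (since 2·10^3 − 14·10^2 = 600).
min ATC = 600/10 + 78 − 14·10 + 10^2 = $98. That is the break-even price.
Between these two prices the firm operates at a loss; above $98 it earns a profit.

Shutdown price = $29; break-even price = $98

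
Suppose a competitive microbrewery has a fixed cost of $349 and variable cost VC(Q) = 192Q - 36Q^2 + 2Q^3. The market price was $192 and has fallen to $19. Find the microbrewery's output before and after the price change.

AVC = 192 - 36Q + 2Q^2, minimized at Q = 9 where min AVC = $30. MC = 192 - 72Q + 6Q^2.
At P = $192 ≥ min AVC, set P = MC on the rising branch: Q = 12.
At P = $19 < min AVC = $30, price no longer covers variable cost at any output, so the firm shuts down: Q = 0.

Output falls from 12 to 0 (the firm shuts down)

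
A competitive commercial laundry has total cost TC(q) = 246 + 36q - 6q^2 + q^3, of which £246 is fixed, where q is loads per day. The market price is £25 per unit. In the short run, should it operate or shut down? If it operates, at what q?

Shut down

Strip out fixed cost: VC = 36q - 6q^2 + q^3. Then AVC = 36 - 6q + q^2 and MC = 36 - 12q + 3q^2.
The AVC parabola has its vertex at q = 6/2 = 3, where AVC = 36 - 6·3 + 3^2 = £27.
P = £25 lies below min AVC = £27; no output level covers variable cost.
Shutting down limits the loss to fixed cost, £246.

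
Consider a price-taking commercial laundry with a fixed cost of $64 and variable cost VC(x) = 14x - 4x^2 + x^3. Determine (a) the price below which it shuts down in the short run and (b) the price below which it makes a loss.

AVC = 14 - 4x + x^2; minimized at x = 2, giving min AVC = $10. That is the shutdown price.
ATC = 64/x + 14 - 4x + x^2. Setting dATC/dx = −64/x^2 − 4 + 2x = 0 gives x = 4 (since 2·4^3 − 4·4^2 = 64).
min ATC = 64/4 + 14 − 4·4 + 4^2 = $30. That is the break-even price.
Between these two prices the firm operates at a loss; above $30 it earns a profit.

Shutdown price = $10; break-even price = $30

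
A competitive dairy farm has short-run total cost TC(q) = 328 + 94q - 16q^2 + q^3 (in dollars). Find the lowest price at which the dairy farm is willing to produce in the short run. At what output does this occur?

The firm shuts down when price falls below the minimum of average variable cost. AVC = VC/q = 94 - 16q + q^2.
At the minimum of AVC, MC = AVC. MC = 94 - 32q + 3q^2; setting MC = AVC gives 2q^2 - 16q = 0, so q = 8. min AVC = 30.
The firm shuts down for any P below $30.

$30 per unit, at q = 8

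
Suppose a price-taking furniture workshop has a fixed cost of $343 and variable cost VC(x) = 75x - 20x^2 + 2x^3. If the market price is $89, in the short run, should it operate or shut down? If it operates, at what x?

Strip out fixed cost: VC = 75x - 20x^2 + 2x^3. Then AVC = 75 - 20x + 2x^2 and MC = 75 - 40x + 6x^2.
AVC is minimized where dAVC/dx = -20 + 4x = 0, at x = 5; min AVC = 75 - 20·5 + 2·5^2 = $25.
Since P = $89 ≥ min AVC = $25, price covers variable cost and the firm should produce.
Set P = MC: 89 = 75 - 40x + 6x^2 → -14 - 40x + 6x^2 = 0. The roots are x = -1/3 and x = 7; the profit-maximizing output is on the rising part of MC, so x* = 7.
Check: AVC at x = 7 is $33 ≤ P, so revenue covers variable cost.
Profit = P·x − TC = 89·7 − 574 = $49.

Produce at x = 7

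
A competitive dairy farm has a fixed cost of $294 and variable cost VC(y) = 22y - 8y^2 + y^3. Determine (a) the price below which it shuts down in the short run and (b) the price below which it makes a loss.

Shutdown price = $6; break-even price = $57

AVC = 22 - 8y + y^2; minimized at y = 4, giving min AVC = $6. That is the shutdown price.
ATC = 294/y + 22 - 8y + y^2. Setting dATC/dy = −294/y^2 − 8 + 2y = 0 gives y = 7 (since 2·7^3 − 8·7^2 = 294).
min ATC = 294/7 + 22 − 8·7 + 7^2 = $57. That is the break-even price.
Between these two prices the firm operates at a loss; above $57 it earns a profit.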